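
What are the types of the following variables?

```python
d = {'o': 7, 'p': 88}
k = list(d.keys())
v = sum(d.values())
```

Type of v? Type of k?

sum of ints is int; list() converts to list

int, list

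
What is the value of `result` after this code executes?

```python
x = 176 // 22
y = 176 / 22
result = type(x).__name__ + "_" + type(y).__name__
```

x is int; y is float; result = 'int_float'

'int_float'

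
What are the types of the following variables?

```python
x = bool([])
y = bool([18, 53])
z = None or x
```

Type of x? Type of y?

bool() returns bool; bool() returns bool

bool, bool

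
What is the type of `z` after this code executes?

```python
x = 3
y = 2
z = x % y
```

int % int = int

int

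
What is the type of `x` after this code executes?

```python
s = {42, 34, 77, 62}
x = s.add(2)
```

set.add() returns None (mutates in place)

NoneType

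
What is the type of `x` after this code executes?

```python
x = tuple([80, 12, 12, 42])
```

tuple() constructor returns tuple

tuple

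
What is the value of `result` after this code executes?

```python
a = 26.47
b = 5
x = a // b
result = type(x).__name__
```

a is float; b is int; x is float; result = 'float'

'float'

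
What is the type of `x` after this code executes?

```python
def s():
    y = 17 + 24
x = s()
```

Function without return returns None

NoneType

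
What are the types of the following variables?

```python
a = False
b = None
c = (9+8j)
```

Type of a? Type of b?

a is assigned the constant False, which has type bool; b is assigned None, whose type is NoneType

bool, NoneType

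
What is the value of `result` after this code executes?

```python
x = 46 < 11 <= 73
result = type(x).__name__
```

x is bool; result = 'bool'

'bool'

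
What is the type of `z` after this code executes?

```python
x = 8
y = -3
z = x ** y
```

int ** negative = float

float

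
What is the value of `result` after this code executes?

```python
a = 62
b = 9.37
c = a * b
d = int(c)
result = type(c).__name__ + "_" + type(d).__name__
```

a is int; b is float; c is float; d is int; result = 'float_int'

'float_int'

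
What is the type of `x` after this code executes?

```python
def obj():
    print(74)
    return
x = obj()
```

Bare return returns None

NoneType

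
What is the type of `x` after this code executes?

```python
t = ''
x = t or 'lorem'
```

'or' returns first truthy value (str)

str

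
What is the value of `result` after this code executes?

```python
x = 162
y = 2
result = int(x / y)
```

x = 162; y = 2; result = 81

81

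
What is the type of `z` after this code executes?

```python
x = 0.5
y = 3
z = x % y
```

float % int = float

float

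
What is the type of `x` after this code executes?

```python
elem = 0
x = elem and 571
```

'and' returns first falsy value (0 is int)

int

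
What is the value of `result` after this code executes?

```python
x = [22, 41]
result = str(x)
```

x = [22, 41]; result = '[22, 41]'

'[22, 41]'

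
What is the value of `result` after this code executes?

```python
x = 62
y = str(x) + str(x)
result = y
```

x = 62; y = '6262'; result = '6262'

'6262'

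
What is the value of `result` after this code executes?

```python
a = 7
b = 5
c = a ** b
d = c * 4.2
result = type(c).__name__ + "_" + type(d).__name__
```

a is int; b is int; c is int; d is float; result = 'int_float'

'int_float'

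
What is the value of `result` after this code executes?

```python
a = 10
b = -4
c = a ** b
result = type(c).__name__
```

a is int; b is int; c is float; result = 'float'

'float'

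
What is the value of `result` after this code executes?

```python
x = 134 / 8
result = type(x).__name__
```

x is float; result = 'float'

'float'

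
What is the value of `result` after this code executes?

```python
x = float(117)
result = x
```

x = 117.0; result = 117.0

117.0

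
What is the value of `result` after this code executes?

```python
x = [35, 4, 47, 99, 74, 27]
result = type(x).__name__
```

x is list; result = 'list'

'list'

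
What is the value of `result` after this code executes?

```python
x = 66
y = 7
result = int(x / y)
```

x = 66; y = 7; result = 9

9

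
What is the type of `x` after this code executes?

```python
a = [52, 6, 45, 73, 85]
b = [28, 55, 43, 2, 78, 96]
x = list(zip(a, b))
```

list(zip()) returns a list of tuples

list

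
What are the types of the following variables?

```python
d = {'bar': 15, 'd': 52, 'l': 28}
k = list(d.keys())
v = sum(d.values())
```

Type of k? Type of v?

list() converts to list; sum of ints is int

list, int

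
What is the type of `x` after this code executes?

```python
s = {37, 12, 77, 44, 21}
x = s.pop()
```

Popping from set[int] returns int

int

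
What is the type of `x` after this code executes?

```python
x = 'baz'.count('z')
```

str.count() returns int

int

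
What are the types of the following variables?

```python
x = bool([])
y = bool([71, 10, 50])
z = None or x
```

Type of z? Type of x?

None or bool returns the bool; bool() returns bool

bool, bool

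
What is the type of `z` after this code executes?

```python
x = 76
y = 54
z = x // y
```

int // int = int

int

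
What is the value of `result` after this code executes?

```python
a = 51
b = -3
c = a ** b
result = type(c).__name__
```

a is int; b is int; c is float; result = 'float'

'float'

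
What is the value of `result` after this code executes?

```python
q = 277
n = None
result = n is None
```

q = 277; n = None; result = True

True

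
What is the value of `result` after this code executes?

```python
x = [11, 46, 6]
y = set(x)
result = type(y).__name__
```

x is list; y is set; result = 'set'

'set'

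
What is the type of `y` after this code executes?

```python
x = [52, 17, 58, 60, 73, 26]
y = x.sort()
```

list.sort() returns None (mutates in place)

NoneType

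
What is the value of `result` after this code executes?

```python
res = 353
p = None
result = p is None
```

res = 353; p = None; result = True

True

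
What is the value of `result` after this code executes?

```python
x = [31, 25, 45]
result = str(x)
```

x = [31, 25, 45]; result = '[31, 25, 45]'

'[31, 25, 45]'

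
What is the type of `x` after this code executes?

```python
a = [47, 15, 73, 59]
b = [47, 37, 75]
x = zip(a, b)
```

zip() returns a zip object

zip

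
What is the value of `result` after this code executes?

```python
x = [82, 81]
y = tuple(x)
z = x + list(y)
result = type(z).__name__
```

x is list; y is tuple; z is list; result = 'list'

'list'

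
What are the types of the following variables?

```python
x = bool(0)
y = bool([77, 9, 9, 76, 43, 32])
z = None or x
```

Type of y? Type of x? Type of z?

bool() returns bool; bool() returns bool; None or bool returns the bool

bool, bool, bool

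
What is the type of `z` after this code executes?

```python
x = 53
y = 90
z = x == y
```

Equality comparison returns bool

bool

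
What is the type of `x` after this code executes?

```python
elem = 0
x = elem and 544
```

'and' returns first falsy value (0 is int)

int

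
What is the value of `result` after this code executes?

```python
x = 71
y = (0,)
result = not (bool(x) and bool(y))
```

x = 71; y = (0,); result = False

False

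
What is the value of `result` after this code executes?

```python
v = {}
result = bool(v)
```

v = {}; result = False

False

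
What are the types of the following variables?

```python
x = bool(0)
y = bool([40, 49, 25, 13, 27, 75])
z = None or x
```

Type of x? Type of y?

bool() returns bool; bool() returns bool

bool, bool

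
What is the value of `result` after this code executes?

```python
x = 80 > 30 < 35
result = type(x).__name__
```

x is bool; result = 'bool'

'bool'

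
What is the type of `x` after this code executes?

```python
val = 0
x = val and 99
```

'and' returns first falsy value (0 is int)

int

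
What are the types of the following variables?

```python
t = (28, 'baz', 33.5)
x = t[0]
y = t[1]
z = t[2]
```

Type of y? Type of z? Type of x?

tuple[1] is str; tuple[2] is float; tuple[0] is int

str, float, int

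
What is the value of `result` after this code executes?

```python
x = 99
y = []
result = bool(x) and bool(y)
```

x = 99; y = []; result = False

False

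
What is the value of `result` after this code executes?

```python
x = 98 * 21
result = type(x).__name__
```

x is int; result = 'int'

'int'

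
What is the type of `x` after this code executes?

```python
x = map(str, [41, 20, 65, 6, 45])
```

map() returns a map object

map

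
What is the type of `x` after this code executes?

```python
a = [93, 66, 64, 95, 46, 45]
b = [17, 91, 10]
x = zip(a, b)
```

zip() returns a zip object

zip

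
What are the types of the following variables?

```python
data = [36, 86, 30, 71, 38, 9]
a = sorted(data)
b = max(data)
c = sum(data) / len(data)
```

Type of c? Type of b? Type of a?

int / int = float; max of ints returns int; sorted() returns list

float, int, list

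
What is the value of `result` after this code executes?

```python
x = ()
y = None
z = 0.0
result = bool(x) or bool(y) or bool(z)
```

x = (); y = None; z = 0.0; result = False

False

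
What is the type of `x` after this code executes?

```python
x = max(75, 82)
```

max() of ints returns int

int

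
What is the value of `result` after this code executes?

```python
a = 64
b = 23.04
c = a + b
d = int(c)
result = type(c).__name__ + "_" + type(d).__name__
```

a is int; b is float; c is float; d is int; result = 'float_int'

'float_int'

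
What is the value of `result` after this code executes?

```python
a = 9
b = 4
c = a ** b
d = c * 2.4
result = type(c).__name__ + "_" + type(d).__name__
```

a is int; b is int; c is int; d is float; result = 'int_float'

'int_float'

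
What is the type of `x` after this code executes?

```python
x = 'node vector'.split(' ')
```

str.split() returns list

list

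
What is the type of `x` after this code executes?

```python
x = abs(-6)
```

abs() of int returns int

int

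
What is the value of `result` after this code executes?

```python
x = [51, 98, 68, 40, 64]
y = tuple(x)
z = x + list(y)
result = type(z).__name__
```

x is list; y is tuple; z is list; result = 'list'

'list'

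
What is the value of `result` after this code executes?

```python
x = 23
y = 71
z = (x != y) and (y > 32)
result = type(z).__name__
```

x is int; y is int; z is bool; result = 'bool'

'bool'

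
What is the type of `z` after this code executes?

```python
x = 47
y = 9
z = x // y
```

int // int = int

int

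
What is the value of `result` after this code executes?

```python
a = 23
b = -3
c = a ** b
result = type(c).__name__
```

a is int; b is int; c is float; result = 'float'

'float'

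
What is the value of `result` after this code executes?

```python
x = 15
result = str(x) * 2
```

x = 15; result = '1515'

'1515'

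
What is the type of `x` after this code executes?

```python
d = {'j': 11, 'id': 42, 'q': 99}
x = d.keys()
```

.keys() returns dict_keys view

dict_keys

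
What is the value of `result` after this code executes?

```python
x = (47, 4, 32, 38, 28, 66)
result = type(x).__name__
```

x is tuple; result = 'tuple'

'tuple'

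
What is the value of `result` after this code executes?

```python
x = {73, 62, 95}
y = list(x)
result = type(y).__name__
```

x is set; y is list; result = 'list'

'list'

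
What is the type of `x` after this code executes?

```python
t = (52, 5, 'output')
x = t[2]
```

Index 2 of tuple is a str literal

str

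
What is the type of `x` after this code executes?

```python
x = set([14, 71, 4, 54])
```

set() constructor returns set

set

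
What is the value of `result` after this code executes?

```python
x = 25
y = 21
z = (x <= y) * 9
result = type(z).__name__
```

x is int; y is int; z is int; result = 'int'

'int'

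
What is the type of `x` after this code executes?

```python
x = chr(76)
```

chr() returns str (single char)

str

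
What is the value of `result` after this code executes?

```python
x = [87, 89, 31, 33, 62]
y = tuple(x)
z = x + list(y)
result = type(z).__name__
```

x is list; y is tuple; z is list; result = 'list'

'list'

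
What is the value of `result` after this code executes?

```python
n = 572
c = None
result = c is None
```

n = 572; c = None; result = True

True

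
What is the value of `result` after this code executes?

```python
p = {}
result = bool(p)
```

p = {}; result = False

False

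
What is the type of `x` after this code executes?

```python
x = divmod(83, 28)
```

divmod() returns tuple of (quotient, remainder)

tuple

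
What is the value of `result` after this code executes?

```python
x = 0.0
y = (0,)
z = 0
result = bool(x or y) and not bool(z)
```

x = 0.0; y = (0,); z = 0; result = True

True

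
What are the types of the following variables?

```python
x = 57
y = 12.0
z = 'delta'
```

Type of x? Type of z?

x is assigned a bare integer (no decimal point), so it is an int; z is assigned a quoted string literal, so it is a str

int, str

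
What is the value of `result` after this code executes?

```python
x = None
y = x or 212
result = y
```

x = None; y = 212; result = 212

212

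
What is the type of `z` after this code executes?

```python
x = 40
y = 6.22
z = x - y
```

int - float = float

float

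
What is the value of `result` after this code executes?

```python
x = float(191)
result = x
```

x = 191.0; result = 191.0

191.0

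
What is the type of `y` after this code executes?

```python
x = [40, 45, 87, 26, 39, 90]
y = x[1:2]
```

Slicing a list returns a list

list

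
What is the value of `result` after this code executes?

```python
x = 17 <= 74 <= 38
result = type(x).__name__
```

x is bool; result = 'bool'

'bool'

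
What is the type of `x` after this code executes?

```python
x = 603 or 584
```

'or' returns first truthy value (int)

int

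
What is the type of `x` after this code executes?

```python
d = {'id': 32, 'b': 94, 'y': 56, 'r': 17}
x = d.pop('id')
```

dict.pop() returns the value

int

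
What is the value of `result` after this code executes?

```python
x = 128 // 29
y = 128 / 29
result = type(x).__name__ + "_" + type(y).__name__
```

x is int; y is float; result = 'int_float'

'int_float'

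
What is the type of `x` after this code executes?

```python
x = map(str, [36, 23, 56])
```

map() returns a map object

map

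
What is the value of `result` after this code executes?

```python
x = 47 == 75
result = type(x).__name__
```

x is bool; result = 'bool'

'bool'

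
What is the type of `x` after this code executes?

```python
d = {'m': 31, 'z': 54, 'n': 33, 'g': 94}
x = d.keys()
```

.keys() returns dict_keys view

dict_keys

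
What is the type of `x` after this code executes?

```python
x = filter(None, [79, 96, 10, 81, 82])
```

filter() returns a filter object

filter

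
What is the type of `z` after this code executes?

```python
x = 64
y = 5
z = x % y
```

int % int = int

int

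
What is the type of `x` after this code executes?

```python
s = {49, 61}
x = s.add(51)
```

set.add() returns None (mutates in place)

NoneType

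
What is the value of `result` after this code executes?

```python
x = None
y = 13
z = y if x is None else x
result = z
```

x = None; y = 13; z = 13; result = 13

13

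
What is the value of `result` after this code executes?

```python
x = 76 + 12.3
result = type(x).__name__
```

x is float; result = 'float'

'float'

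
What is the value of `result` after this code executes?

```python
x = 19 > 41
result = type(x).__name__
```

x is bool; result = 'bool'

'bool'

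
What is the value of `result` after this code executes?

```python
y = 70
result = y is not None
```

y = 70; result = True

True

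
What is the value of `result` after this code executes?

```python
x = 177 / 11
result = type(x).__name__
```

x is float; result = 'float'

'float'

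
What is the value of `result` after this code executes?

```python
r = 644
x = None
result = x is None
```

r = 644; x = None; result = True

True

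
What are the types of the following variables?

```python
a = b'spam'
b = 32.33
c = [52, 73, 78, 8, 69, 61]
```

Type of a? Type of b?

a is assigned a bytes literal (b'...' prefix); b is assigned a number with a decimal point, so it is a float

bytes, float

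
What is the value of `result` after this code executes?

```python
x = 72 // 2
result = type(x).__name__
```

x is int; result = 'int'

'int'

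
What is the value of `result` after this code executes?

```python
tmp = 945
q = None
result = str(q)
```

tmp = 945; q = None; result = 'None'

'None'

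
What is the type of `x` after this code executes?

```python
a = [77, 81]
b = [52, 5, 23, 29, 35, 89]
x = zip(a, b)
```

zip() returns a zip object

zip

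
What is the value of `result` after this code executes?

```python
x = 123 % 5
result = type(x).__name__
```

x is int; result = 'int'

'int'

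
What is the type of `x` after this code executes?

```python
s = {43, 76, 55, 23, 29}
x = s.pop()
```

Popping from set[int] returns int

int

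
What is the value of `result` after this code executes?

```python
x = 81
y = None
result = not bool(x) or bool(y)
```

x = 81; y = None; result = False

False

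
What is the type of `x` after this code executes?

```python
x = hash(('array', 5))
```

hash() returns int

int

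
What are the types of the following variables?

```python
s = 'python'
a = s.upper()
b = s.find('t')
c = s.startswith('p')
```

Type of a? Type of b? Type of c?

upper() returns str; find() returns int; startswith() returns bool

str, int, bool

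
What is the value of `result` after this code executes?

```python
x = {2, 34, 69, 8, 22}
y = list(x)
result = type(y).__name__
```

x is set; y is list; result = 'list'

'list'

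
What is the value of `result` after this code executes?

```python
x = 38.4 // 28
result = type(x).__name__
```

x is float; result = 'float'

'float'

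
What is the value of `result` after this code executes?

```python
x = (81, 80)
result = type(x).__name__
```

x is tuple; result = 'tuple'

'tuple'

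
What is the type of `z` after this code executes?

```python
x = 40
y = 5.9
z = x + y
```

int + float = float

float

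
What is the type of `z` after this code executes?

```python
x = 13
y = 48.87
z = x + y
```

int + float = float

float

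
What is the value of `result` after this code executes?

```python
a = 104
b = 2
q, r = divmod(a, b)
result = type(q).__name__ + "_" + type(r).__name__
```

a is int; b is int; q is int; r is int; result = 'int_int'

'int_int'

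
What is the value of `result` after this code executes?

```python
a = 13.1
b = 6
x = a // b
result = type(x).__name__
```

a is float; b is int; x is float; result = 'float'

'float'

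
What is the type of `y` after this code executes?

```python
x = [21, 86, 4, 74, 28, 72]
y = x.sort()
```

list.sort() returns None (mutates in place)

NoneType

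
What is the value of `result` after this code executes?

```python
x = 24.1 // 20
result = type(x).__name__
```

x is float; result = 'float'

'float'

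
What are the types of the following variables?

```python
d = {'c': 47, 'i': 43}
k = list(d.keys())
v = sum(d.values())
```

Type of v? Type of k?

sum of ints is int; list() converts to list

int, list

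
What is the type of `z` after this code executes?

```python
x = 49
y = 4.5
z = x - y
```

int - float = float

float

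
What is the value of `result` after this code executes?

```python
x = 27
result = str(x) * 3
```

x = 27; result = '272727'

'272727'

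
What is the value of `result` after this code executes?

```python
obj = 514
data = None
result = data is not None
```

obj = 514; data = None; result = False

False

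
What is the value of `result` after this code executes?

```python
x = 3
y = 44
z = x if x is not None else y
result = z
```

x = 3; y = 44; z = 3; result = 3

3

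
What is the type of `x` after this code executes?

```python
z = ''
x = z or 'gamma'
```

'or' returns first truthy value (str)

str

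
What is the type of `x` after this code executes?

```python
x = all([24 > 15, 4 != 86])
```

all() returns bool

bool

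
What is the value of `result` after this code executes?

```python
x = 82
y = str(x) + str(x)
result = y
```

x = 82; y = '8282'; result = '8282'

'8282'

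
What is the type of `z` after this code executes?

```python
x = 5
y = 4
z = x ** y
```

positive int ** positive int = int

int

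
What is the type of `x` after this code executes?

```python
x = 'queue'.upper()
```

str.upper() returns str

str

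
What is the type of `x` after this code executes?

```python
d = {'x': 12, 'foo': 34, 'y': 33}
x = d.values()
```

.values() returns dict_values view

dict_values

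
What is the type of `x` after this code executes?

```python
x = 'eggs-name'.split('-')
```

str.split() returns list

list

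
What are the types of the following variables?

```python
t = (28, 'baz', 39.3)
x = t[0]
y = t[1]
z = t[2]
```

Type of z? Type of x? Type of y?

tuple[2] is float; tuple[0] is int; tuple[1] is str

float, int, str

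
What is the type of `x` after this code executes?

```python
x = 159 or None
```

'or' returns first truthy value

int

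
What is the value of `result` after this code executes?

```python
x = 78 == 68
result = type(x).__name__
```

x is bool; result = 'bool'

'bool'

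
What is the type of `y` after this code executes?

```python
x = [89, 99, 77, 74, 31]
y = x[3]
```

Indexing list[int] returns int

int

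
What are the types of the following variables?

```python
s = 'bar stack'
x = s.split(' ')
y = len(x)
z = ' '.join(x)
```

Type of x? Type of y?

str.split() returns list; len() returns int

list, int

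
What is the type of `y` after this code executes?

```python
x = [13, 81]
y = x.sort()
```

list.sort() returns None (mutates in place)

NoneType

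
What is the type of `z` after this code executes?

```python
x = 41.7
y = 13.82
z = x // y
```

float // float = float

float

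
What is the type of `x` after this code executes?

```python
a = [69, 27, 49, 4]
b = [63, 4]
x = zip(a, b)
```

zip() returns a zip object

zip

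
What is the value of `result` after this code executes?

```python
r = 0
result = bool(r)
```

r = 0; result = False

False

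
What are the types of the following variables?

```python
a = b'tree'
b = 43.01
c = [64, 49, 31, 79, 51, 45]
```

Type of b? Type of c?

b is assigned a number with a decimal point, so it is a float; c is assigned a list literal (square brackets)

float, list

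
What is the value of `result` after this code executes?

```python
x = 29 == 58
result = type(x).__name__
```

x is bool; result = 'bool'

'bool'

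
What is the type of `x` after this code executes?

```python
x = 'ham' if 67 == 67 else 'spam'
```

Both branches of conditional are str

str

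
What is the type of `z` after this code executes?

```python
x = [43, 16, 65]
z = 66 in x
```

'in' operator returns bool

bool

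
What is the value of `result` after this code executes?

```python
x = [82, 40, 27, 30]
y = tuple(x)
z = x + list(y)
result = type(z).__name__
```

x is list; y is tuple; z is list; result = 'list'

'list'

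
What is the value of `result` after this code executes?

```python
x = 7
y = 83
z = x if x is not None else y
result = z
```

x = 7; y = 83; z = 7; result = 7

7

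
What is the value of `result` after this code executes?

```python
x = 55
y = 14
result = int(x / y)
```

x = 55; y = 14; result = 3

3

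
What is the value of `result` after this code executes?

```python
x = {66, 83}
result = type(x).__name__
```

x is set; result = 'set'

'set'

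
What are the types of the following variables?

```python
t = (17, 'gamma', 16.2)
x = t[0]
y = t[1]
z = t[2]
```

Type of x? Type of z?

tuple[0] is int; tuple[2] is float

int, float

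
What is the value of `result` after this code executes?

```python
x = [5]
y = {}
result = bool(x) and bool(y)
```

x = [5]; y = {}; result = False

False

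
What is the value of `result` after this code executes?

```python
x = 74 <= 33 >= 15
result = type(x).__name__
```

x is bool; result = 'bool'

'bool'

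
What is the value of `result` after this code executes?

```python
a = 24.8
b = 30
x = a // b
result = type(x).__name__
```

a is float; b is int; x is float; result = 'float'

'float'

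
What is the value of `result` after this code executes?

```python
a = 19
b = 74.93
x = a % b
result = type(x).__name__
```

a is int; b is float; x is float; result = 'float'

'float'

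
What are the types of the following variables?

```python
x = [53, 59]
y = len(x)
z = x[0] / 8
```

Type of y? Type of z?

len() returns int; int / int = float

int, float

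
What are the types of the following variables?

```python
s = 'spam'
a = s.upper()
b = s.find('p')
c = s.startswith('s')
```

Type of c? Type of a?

startswith() returns bool; upper() returns str

bool, str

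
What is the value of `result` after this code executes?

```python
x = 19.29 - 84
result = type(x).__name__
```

x is float; result = 'float'

'float'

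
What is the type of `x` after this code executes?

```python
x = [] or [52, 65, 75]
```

'or' returns first truthy value (list)

list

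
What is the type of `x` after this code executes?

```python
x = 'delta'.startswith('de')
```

str.startswith() returns bool

bool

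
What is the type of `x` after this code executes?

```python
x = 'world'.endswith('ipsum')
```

str.endswith() returns bool

bool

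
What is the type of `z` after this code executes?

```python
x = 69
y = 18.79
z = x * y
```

int * float = float

float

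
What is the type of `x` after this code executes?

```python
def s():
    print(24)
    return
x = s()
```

Bare return returns None

NoneType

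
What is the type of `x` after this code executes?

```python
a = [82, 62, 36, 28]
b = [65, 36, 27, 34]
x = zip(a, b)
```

zip() returns a zip object

zip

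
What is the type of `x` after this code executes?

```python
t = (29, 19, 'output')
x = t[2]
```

Index 2 of tuple is a str literal

str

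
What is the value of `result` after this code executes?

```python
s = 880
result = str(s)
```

s = 880; result = '880'

'880'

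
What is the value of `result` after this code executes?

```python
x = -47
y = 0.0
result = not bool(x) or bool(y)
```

x = -47; y = 0.0; result = False

False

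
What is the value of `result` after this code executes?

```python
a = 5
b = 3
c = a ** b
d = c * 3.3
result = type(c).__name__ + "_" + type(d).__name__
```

a is int; b is int; c is int; d is float; result = 'int_float'

'int_float'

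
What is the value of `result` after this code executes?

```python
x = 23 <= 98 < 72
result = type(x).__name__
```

x is bool; result = 'bool'

'bool'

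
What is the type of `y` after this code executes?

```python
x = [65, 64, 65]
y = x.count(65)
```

list.count() returns int

int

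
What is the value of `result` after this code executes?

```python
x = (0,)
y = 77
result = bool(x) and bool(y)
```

x = (0,); y = 77; result = True

True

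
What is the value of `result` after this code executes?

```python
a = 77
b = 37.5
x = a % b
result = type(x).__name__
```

a is int; b is float; x is float; result = 'float'

'float'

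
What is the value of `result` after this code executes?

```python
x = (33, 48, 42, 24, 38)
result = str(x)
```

x = (33, 48, 42, 24, 38); result = '(33, 48, 42, 24, 38)'

'(33, 48, 42, 24, 38)'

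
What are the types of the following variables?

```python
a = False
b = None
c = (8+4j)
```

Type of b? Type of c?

b is assigned None, whose type is NoneType; c is assigned (8+4j), an int plus an imaginary literal (j suffix), which evaluates to complex

NoneType, complex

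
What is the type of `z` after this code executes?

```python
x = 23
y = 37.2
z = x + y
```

int + float = float

float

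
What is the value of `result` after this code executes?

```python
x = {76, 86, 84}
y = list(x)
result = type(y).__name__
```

x is set; y is list; result = 'list'

'list'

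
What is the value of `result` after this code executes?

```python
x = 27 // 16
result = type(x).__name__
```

x is int; result = 'int'

'int'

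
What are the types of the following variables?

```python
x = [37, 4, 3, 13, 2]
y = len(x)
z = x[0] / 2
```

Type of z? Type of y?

int / int = float; len() returns int

float, int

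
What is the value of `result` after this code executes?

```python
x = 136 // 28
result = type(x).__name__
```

x is int; result = 'int'

'int'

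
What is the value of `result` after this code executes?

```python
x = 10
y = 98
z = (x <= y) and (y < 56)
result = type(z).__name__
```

x is int; y is int; z is bool; result = 'bool'

'bool'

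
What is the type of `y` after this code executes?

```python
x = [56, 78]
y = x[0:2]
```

Slicing a list returns a list

list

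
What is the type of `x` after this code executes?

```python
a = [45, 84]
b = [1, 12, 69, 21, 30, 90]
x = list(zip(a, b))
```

list(zip()) returns a list of tuples

list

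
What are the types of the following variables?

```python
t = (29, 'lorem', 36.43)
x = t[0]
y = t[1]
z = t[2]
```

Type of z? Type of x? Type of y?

tuple[2] is float; tuple[0] is int; tuple[1] is str

float, int, str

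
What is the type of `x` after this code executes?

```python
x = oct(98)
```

oct() returns str representation

str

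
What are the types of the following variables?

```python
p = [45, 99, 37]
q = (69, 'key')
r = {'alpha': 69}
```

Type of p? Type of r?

p is assigned a list literal (square brackets); r is assigned a dict literal ({key: value})

list, dict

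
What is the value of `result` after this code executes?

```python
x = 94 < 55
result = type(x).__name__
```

x is bool; result = 'bool'

'bool'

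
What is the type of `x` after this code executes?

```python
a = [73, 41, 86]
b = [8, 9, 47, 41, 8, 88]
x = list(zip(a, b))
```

list(zip()) returns a list of tuples

list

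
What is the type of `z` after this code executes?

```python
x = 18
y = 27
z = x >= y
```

Comparison returns bool

bool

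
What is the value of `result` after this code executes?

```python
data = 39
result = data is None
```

data = 39; result = False

False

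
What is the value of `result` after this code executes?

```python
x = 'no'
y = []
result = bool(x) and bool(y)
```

x = 'no'; y = []; result = False

False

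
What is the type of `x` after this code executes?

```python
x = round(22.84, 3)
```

round() with decimal places returns float

float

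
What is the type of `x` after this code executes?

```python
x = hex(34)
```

hex() returns str representation

str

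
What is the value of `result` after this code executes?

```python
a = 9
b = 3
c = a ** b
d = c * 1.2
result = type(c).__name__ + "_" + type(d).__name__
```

a is int; b is int; c is int; d is float; result = 'int_float'

'int_float'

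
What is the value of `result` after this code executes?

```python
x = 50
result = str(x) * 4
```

x = 50; result = '50505050'

'50505050'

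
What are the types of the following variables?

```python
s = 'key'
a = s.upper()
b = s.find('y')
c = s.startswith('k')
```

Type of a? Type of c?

upper() returns str; startswith() returns bool

str, bool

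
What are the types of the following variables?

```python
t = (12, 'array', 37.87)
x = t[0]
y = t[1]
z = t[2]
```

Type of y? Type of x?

tuple[1] is str; tuple[0] is int

str, int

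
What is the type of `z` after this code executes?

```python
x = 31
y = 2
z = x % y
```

int % int = int

int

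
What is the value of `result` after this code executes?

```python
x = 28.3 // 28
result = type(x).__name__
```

x is float; result = 'float'

'float'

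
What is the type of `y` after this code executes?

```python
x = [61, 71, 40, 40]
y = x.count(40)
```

list.count() returns int

int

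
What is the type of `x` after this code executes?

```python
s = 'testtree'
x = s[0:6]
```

Slicing a str returns str

str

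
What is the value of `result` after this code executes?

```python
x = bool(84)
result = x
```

x = True; result = True

True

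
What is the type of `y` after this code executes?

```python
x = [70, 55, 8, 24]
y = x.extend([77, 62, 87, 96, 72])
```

list.extend() returns None

NoneType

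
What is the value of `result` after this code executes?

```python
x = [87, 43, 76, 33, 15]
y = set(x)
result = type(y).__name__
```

x is list; y is set; result = 'set'

'set'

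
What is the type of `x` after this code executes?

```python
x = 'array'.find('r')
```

str.find() returns int index

int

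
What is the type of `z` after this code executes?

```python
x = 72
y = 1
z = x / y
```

int / int = float

float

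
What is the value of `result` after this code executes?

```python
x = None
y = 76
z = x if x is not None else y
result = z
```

x = None; y = 76; z = 76; result = 76

76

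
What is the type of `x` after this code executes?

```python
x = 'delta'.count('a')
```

str.count() returns int

int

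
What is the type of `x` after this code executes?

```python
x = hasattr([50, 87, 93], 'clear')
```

hasattr() returns bool

bool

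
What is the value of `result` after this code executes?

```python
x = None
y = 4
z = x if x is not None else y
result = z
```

x = None; y = 4; z = 4; result = 4

4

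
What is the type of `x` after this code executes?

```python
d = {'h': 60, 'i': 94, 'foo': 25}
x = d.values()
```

.values() returns dict_values view

dict_values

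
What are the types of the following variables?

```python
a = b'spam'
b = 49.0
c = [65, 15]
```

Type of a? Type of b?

a is assigned a bytes literal (b'...' prefix); b is assigned a number with a decimal point, so it is a float

bytes, float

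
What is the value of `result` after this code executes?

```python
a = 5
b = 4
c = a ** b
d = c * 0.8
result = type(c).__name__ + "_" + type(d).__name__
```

a is int; b is int; c is int; d is float; result = 'int_float'

'int_float'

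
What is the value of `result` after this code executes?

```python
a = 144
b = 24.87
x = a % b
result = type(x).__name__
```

a is int; b is float; x is float; result = 'float'

'float'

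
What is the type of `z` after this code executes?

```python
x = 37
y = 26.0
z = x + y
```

int + float = float

float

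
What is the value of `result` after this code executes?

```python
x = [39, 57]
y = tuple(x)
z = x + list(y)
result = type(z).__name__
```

x is list; y is tuple; z is list; result = 'list'

'list'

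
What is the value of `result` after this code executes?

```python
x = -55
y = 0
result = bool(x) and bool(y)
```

x = -55; y = 0; result = False

False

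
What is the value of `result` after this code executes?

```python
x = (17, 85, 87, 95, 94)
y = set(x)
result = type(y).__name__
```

x is tuple; y is set; result = 'set'

'set'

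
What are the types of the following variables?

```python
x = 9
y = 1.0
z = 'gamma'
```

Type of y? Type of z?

y is assigned a number with a decimal point, so it is a float; z is assigned a quoted string literal, so it is a str

float, str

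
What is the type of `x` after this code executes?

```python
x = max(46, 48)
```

max() of ints returns int

int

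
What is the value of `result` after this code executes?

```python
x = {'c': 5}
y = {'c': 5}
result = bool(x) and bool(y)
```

x = {'c': 5}; y = {'c': 5}; result = True

True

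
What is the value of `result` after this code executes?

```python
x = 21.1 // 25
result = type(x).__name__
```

x is float; result = 'float'

'float'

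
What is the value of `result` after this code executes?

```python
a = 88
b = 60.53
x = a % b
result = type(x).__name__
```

a is int; b is float; x is float; result = 'float'

'float'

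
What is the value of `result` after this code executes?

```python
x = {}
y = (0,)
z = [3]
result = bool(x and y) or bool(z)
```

x = {}; y = (0,); z = [3]; result = True

True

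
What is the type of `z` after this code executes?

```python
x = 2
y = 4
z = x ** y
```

positive int ** positive int = int

int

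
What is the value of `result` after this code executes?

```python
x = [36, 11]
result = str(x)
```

x = [36, 11]; result = '[36, 11]'

'[36, 11]'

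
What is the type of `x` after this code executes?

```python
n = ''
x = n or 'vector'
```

'or' returns first truthy value (str)

str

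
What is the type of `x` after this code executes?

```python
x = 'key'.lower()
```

str.lower() returns str

str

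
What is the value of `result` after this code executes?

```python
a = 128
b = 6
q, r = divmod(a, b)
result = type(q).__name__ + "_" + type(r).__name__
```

a is int; b is int; q is int; r is int; result = 'int_int'

'int_int'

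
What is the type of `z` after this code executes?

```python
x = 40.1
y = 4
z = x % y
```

float % int = float

float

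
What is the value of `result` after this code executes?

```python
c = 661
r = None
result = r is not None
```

c = 661; r = None; result = False

False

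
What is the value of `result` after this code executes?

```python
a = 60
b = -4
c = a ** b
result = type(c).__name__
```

a is int; b is int; c is float; result = 'float'

'float'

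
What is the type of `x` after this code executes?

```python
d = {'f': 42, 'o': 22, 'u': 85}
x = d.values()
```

.values() returns dict_values view

dict_values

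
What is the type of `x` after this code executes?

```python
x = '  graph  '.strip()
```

str.strip() returns str

str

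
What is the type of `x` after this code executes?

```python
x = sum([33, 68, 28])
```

sum() of ints returns int

int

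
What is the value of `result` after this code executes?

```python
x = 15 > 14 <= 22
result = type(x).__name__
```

x is bool; result = 'bool'

'bool'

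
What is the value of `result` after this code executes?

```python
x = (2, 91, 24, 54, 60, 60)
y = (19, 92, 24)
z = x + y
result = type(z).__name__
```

x is tuple; y is tuple; z is tuple; result = 'tuple'

'tuple'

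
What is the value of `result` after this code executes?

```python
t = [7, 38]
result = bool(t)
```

t = [7, 38]; result = True

True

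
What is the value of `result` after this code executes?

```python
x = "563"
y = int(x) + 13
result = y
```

x = '563'; y = 576; result = 576

576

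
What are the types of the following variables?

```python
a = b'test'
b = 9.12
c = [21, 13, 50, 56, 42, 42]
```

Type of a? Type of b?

a is assigned a bytes literal (b'...' prefix); b is assigned a number with a decimal point, so it is a float

bytes, float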